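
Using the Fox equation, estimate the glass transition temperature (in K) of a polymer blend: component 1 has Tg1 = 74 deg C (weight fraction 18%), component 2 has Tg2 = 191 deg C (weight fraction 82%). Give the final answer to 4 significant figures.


1/Tg = w1/Tg1 + w2/Tg2 (in Kelvin)
Tg1 = 347.15 K, Tg2 = 464.15 K
1/Tg = 0.18/347.15 + 0.82/464.15
Tg = 437.6 K


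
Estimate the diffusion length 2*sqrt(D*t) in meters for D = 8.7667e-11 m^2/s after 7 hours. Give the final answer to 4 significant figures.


t = 7 hr = 25200 s
Diffusion length = 2*sqrt(D*t)
= 2*sqrt(8.7667e-11 * 25200)
= 2.973e-03 m


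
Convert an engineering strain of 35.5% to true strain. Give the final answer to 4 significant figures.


epsilon_true = ln(1 + epsilon_eng)
epsilon_true = ln(1 + 0.355)
epsilon_true = 0.3038


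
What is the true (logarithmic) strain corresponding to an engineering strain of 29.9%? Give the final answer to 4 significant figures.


epsilon_true = ln(1 + epsilon_eng)
epsilon_true = ln(1 + 0.299)
epsilon_true = 0.2616


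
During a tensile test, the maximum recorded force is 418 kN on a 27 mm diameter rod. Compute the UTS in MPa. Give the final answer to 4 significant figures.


A0 = pi*(d/2)^2 = pi*(27/2)^2 = 572.555 mm^2
UTS = F_max / A0 = 418*1000 / 572.555
UTS = 730.1 MPa


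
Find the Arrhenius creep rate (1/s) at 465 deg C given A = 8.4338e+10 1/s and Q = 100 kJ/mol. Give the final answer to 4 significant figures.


rate = A * exp(-Q / (R*T))
T = 465 + 273.15 = 738.15 K
rate = 8.4338e+10 * exp(-100e3 / (8.314 * 738.15))
rate = 7069 1/s


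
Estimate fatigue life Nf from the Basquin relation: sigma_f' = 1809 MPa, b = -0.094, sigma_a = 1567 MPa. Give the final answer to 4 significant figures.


sigma_a = sigma_f' * (2*Nf)^b
2*Nf = (sigma_a / sigma_f')^(1/b)
2*Nf = (1567 / 1809)^(1/-0.094)
2*Nf = 4.60793
Nf = 2.304 cycles


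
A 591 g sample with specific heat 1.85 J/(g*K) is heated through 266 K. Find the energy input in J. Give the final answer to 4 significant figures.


Q = m * cp * dT
Q = 591 * 1.85 * 266
Q = 290800 J


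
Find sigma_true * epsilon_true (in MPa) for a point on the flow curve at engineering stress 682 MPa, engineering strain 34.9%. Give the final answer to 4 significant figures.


sigma_true = sigma_eng * (1 + epsilon_eng)
sigma_true = 682 * (1 + 0.349) = 920.018 MPa
epsilon_true = ln(1 + epsilon_eng)
epsilon_true = ln(1 + 0.349) = 0.299364
sigma_true * epsilon_true = 920.018 * 0.299364 = 275.4 MPa


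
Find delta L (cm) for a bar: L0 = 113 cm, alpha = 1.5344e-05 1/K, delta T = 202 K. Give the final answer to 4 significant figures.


dL = L0 * alpha * dT
dL = 113 * 1.5344e-05 * 202
dL = 0.3502 cm


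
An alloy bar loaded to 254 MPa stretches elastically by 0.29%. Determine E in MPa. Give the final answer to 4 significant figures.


E = sigma / epsilon
epsilon = 0.29% = 2.9e-03
E = 254 / 2.9e-03
E = 87590 MPa


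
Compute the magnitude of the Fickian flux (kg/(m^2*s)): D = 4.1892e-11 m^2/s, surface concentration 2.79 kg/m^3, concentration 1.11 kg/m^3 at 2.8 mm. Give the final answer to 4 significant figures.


J = -D * (dC/dx) = D * (C1 - C2) / dx
J = 4.1892e-11 * (2.79 - 1.11) / 2.8e-03
J = 2.514e-08 kg/(m^2*s)


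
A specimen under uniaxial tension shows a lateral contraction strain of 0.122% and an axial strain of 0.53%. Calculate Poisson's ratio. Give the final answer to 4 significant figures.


nu = -epsilon_lat / epsilon_axial
Lateral strain is contraction (negative), so using magnitudes:
nu = 0.122 / 0.53
nu = 0.2302


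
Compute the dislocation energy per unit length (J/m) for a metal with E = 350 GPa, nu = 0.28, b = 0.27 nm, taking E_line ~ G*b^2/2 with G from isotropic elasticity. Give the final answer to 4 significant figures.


Step 1: G = E / (2*(1+nu))
G = 350 / (2*(1+0.28)) = 136.719 GPa = 1.36719e+11 Pa
Step 2: E_line = G*b^2/2
b = 0.27 nm = 2.7e-10 m
E_line = 0.5 * 1.36719e+11 * (2.7e-10)^2 = 4.983e-09 J/m


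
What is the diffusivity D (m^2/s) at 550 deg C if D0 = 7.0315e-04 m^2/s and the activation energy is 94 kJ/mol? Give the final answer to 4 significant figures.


D = D0 * exp(-Qd / (R*T))
T = 823.15 K
D = 7.0315e-04 * exp(-94e3 / (8.314 * 823.15))
D = 7.619e-10 m^2/s


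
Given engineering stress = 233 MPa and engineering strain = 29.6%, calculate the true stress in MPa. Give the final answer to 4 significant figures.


sigma_true = sigma_eng * (1 + epsilon_eng)
sigma_true = 233 * (1 + 0.296)
sigma_true = 302 MPa


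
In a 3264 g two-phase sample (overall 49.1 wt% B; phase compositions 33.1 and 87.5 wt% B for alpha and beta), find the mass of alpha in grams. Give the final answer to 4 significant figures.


f_alpha = (C_beta - C0) / (C_beta - C_alpha)
f_alpha = (87.5 - 49.1) / (87.5 - 33.1) = 0.705882
m_alpha = f_alpha * m_total = 0.705882 * 3264 = 2304 g


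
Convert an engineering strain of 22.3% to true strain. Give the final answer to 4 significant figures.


epsilon_true = ln(1 + epsilon_eng)
epsilon_true = ln(1 + 0.223)
epsilon_true = 0.2013


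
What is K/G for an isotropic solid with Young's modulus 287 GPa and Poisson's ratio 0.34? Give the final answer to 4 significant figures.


G = E / (2*(1+nu))
G = 287 / (2*(1+0.34)) = 107.09 GPa
K = E / (3*(1-2*nu))
K = 287 / (3*(1-2*0.34)) = 298.958 GPa
K/G = 298.958 / 107.09 = 2.792


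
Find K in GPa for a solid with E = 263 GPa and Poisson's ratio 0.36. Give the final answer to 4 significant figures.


K = E / (3*(1-2*nu))
K = 263 / (3*(1-2*0.36))
K = 313.1 GPa


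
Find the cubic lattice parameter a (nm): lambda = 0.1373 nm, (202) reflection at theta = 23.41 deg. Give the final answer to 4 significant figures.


d = lambda / (2*sin(theta))
d = 0.1373 / (2*sin(23.41 deg))
d = 0.172788 nm
a = d * sqrt(h^2+k^2+l^2) = 0.172788 * sqrt(8)
a = 0.4887 nm


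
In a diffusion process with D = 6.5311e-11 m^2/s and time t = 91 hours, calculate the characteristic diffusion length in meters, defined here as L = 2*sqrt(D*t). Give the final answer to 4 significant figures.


t = 91 hr = 327600 s
Diffusion length = 2*sqrt(D*t)
= 2*sqrt(6.5311e-11 * 327600)
= 9.251e-03 m


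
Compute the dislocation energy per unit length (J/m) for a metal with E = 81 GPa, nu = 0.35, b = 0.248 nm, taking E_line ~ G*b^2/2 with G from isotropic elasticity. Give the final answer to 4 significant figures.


Step 1: G = E / (2*(1+nu))
G = 81 / (2*(1+0.35)) = 30 GPa = 3e+10 Pa
Step 2: E_line = G*b^2/2
b = 0.248 nm = 2.48e-10 m
E_line = 0.5 * 3e+10 * (2.48e-10)^2 = 9.226e-10 J/m


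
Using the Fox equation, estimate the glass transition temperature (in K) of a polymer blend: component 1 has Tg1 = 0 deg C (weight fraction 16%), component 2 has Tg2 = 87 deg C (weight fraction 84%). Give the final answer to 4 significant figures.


1/Tg = w1/Tg1 + w2/Tg2 (in Kelvin)
Tg1 = 273.15 K, Tg2 = 360.15 K
1/Tg = 0.16/273.15 + 0.84/360.15
Tg = 342.7 K


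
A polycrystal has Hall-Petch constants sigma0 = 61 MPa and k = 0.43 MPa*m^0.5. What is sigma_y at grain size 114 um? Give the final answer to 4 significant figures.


sigma_y = sigma0 + k / sqrt(d)
d = 114 um = 1.14e-04 m
sigma_y = 61 + 0.43 / sqrt(1.14e-04)
sigma_y = 101.3 MPa


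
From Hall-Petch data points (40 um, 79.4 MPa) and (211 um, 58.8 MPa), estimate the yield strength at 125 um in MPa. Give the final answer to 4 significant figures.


sigma_y = sigma0 + k / sqrt(d)
1/sqrt(d1) = 1/sqrt(4e-05) = 158.114;  1/sqrt(d2) = 68.8428
k = (sigma1 - sigma2) / (1/sqrt(d1) - 1/sqrt(d2)) = (79.4 - 58.8) / (158.114 - 68.8428) = 0.230758 MPa*m^0.5
sigma0 = sigma1 - k/sqrt(d1) = 79.4 - 0.230758*158.114 = 42.914 MPa
sigma_y(d3) = 42.914 + 0.230758 / sqrt(1.25e-04) = 63.55 MPa


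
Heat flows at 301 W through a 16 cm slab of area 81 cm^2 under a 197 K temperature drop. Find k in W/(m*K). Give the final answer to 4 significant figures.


k = Q*L / (A*dT)
L = 0.16 m, A = 8.1e-03 m^2
k = 301 * 0.16 / (8.1e-03 * 197)
k = 30.18 W/(m*K)


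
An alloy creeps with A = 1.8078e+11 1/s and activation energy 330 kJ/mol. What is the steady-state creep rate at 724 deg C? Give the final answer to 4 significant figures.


rate = A * exp(-Q / (R*T))
T = 724 + 273.15 = 997.15 K
rate = 1.8078e+11 * exp(-330e3 / (8.314 * 997.15))
rate = 9.329e-07 1/s


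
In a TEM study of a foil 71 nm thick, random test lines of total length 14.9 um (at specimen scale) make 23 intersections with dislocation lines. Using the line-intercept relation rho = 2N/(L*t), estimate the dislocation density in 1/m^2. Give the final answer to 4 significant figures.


rho = 2N / (L * t)
L = 14.9 um = 1.49e-05 m, t = 71 nm = 7.1e-08 m
rho = 2 * 23 / (1.49e-05 * 7.1e-08)
rho = 4.348e+13 1/m^2


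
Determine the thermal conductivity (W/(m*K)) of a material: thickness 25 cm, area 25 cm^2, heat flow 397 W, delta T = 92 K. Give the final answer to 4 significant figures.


k = Q*L / (A*dT)
L = 0.25 m, A = 2.5e-03 m^2
k = 397 * 0.25 / (2.5e-03 * 92)
k = 431.5 W/(m*K)


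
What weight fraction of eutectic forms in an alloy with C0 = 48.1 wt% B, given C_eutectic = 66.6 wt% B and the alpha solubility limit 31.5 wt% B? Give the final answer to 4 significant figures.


f_primary = (C_e - C0) / (C_e - C_alpha_max)
f_primary = (66.6 - 48.1) / (66.6 - 31.5)
f_primary = 0.527066
f_eutectic = 1 - 0.527066 = 0.4729


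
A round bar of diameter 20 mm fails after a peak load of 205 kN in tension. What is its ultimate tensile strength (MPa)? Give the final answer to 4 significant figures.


A0 = pi*(d/2)^2 = pi*(20/2)^2 = 314.159 mm^2
UTS = F_max / A0 = 205*1000 / 314.159
UTS = 652.5 MPa


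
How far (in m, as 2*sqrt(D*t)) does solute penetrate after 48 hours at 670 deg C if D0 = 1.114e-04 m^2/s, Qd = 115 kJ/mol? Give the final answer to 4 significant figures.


Step 1: D = D0 * exp(-Qd/(R*T))
T = 943.15 K
D = 1.114e-04 * exp(-115e3 / (8.314 * 943.15)) = 4.75982e-11 m^2/s
Step 2: L = 2*sqrt(D*t)
t = 48 h = 172800 s
L = 2*sqrt(4.75982e-11 * 172800) = 5.736e-03 m


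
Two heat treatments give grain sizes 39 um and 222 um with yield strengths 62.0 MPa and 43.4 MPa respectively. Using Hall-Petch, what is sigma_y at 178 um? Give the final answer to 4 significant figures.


sigma_y = sigma0 + k / sqrt(d)
1/sqrt(d1) = 1/sqrt(3.9e-05) = 160.128;  1/sqrt(d2) = 67.1156
k = (sigma1 - sigma2) / (1/sqrt(d1) - 1/sqrt(d2)) = (62.0 - 43.4) / (160.128 - 67.1156) = 0.199973 MPa*m^0.5
sigma0 = sigma1 - k/sqrt(d1) = 62.0 - 0.199973*160.128 = 29.9787 MPa
sigma_y(d3) = 29.9787 + 0.199973 / sqrt(1.78e-04) = 44.97 MPa


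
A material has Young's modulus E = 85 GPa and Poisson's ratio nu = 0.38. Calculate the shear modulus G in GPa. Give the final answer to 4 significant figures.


G = E / (2*(1+nu))
G = 85 / (2*(1+0.38))
G = 30.8 GPa


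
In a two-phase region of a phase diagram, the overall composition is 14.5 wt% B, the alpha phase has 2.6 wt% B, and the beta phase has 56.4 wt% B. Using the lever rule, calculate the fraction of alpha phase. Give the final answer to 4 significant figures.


f_alpha = (C_beta - C0) / (C_beta - C_alpha)
f_alpha = (56.4 - 14.5) / (56.4 - 2.6)
f_alpha = 0.7788


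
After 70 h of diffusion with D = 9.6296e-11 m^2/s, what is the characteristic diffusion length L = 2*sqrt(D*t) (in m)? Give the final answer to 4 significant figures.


t = 70 hr = 252000 s
Diffusion length = 2*sqrt(D*t)
= 2*sqrt(9.6296e-11 * 252000)
= 9.852e-03 m


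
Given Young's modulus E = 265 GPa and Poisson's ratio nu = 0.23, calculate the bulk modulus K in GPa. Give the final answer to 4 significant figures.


K = E / (3*(1-2*nu))
K = 265 / (3*(1-2*0.23))
K = 163.6 GPa


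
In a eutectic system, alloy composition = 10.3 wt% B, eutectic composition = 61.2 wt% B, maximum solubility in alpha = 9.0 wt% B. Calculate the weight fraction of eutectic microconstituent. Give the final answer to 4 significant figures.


f_primary = (C_e - C0) / (C_e - C_alpha_max)
f_primary = (61.2 - 10.3) / (61.2 - 9.0)
f_primary = 0.975096
f_eutectic = 1 - 0.975096 = 0.0249


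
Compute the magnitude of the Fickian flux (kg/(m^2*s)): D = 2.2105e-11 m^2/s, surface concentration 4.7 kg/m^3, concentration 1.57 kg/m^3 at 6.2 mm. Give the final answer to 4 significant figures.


J = -D * (dC/dx) = D * (C1 - C2) / dx
J = 2.2105e-11 * (4.7 - 1.57) / 6.2e-03
J = 1.116e-08 kg/(m^2*s)


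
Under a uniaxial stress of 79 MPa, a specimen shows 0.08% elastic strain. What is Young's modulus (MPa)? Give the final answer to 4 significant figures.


E = sigma / epsilon
epsilon = 0.08% = 8e-04
E = 79 / 8e-04
E = 98750 MPa


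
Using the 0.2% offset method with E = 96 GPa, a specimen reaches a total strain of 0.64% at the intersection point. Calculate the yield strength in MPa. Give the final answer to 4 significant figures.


Offset strain = 0.002
Elastic strain at yield = total_strain - offset = 6.4e-03 - 0.002 = 4.4e-03
sigma_y = E * elastic_strain = 96000 * 4.4e-03
sigma_y = 422.4 MPa


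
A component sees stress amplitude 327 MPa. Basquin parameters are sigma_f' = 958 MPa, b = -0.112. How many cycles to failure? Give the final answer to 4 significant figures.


sigma_a = sigma_f' * (2*Nf)^b
2*Nf = (sigma_a / sigma_f')^(1/b)
2*Nf = (327 / 958)^(1/-0.112)
2*Nf = 14723.7
Nf = 7362 cycles


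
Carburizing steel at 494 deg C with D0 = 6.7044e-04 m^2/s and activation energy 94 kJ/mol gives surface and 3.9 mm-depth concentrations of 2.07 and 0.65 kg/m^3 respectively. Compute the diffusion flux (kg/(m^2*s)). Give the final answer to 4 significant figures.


Step 1: D = D0 * exp(-Qd/(R*T))
T = 494 + 273.15 = 767.15 K
D = 6.7044e-04 * exp(-94e3 / (8.314 * 767.15)) = 2.66528e-10 m^2/s
Step 2: J = D * (C1 - C2) / dx
J = 2.66528e-10 * (2.07 - 0.65) / 3.9e-03
J = 9.704e-08 kg/(m^2*s)


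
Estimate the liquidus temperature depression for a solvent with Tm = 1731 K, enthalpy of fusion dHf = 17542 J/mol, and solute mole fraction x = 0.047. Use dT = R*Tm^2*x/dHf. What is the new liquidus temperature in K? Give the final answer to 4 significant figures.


dT = R*Tm^2*x / dHf
dT = 8.314 * 1731^2 * 0.047 / 17542
dT = 66.7456 K
T_new = 1731 - 66.7456 = 1664 K


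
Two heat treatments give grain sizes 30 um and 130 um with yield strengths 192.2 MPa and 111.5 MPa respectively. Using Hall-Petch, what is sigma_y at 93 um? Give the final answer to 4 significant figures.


sigma_y = sigma0 + k / sqrt(d)
1/sqrt(d1) = 1/sqrt(3e-05) = 182.574;  1/sqrt(d2) = 87.7058
k = (sigma1 - sigma2) / (1/sqrt(d1) - 1/sqrt(d2)) = (192.2 - 111.5) / (182.574 - 87.7058) = 0.850652 MPa*m^0.5
sigma0 = sigma1 - k/sqrt(d1) = 192.2 - 0.850652*182.574 = 36.8929 MPa
sigma_y(d3) = 36.8929 + 0.850652 / sqrt(9.3e-05) = 125.1 MPa


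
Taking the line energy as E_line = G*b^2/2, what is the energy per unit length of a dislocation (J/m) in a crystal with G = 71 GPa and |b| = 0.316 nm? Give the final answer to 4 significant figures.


E = G*b^2/2
b = 0.316 nm = 3.16e-10 m
G = 71 GPa = 7.1e+10 Pa
E = 0.5 * 7.1e+10 * (3.16e-10)^2
E = 3.545e-09 J/m


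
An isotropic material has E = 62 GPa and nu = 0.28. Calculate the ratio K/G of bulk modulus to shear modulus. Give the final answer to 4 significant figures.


G = E / (2*(1+nu))
G = 62 / (2*(1+0.28)) = 24.2188 GPa
K = E / (3*(1-2*nu))
K = 62 / (3*(1-2*0.28)) = 46.9697 GPa
K/G = 46.9697 / 24.2188 = 1.939


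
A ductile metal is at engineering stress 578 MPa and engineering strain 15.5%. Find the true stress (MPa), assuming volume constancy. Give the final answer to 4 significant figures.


sigma_true = sigma_eng * (1 + epsilon_eng)
sigma_true = 578 * (1 + 0.155)
sigma_true = 667.6 MPa


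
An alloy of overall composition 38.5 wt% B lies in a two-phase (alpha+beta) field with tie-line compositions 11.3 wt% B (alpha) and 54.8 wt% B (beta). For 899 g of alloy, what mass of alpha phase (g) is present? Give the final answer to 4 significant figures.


f_alpha = (C_beta - C0) / (C_beta - C_alpha)
f_alpha = (54.8 - 38.5) / (54.8 - 11.3) = 0.374713
m_alpha = f_alpha * m_total = 0.374713 * 899 = 336.9 g


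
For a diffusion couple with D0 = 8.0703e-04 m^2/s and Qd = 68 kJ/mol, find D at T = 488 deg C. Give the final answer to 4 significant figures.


D = D0 * exp(-Qd / (R*T))
T = 761.15 K
D = 8.0703e-04 * exp(-68e3 / (8.314 * 761.15))
D = 1.738e-08 m^2/s


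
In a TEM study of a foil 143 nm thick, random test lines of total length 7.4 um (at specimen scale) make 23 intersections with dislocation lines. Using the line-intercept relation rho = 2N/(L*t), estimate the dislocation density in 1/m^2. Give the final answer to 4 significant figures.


rho = 2N / (L * t)
L = 7.4 um = 7.4e-06 m, t = 143 nm = 1.43e-07 m
rho = 2 * 23 / (7.4e-06 * 1.43e-07)
rho = 4.347e+13 1/m^2


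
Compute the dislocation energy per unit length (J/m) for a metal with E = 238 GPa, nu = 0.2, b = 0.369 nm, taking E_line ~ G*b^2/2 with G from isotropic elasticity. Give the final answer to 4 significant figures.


Step 1: G = E / (2*(1+nu))
G = 238 / (2*(1+0.2)) = 99.1667 GPa = 9.91667e+10 Pa
Step 2: E_line = G*b^2/2
b = 0.369 nm = 3.69e-10 m
E_line = 0.5 * 9.91667e+10 * (3.69e-10)^2 = 6.751e-09 J/m


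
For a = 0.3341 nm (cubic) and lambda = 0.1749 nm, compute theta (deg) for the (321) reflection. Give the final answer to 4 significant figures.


d = a / sqrt(h^2+k^2+l^2)
d = 0.3341 / sqrt(14) = 0.089292 nm
lambda = 2*d*sin(theta)  =>  sin(theta) = lambda / (2*d)
sin(theta) = 0.1749 / (2 * 0.089292) = 0.979371
theta = 78.34 deg


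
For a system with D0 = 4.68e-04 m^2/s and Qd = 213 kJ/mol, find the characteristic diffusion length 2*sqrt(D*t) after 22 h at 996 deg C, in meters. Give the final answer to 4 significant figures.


Step 1: D = D0 * exp(-Qd/(R*T))
T = 1269.15 K
D = 4.68e-04 * exp(-213e3 / (8.314 * 1269.15)) = 8.00662e-13 m^2/s
Step 2: L = 2*sqrt(D*t)
t = 22 h = 79200 s
L = 2*sqrt(8.00662e-13 * 79200) = 5.036e-04 m


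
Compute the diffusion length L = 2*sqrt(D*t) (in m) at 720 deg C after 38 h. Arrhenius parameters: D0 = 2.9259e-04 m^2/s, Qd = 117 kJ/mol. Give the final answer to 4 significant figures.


Step 1: D = D0 * exp(-Qd/(R*T))
T = 993.15 K
D = 2.9259e-04 * exp(-117e3 / (8.314 * 993.15)) = 2.0532e-10 m^2/s
Step 2: L = 2*sqrt(D*t)
t = 38 h = 136800 s
L = 2*sqrt(2.0532e-10 * 136800) = 0.0106 m


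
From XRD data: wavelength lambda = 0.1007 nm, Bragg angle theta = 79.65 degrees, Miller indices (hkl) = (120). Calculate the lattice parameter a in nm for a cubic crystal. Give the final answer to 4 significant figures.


d = lambda / (2*sin(theta))
d = 0.1007 / (2*sin(79.65 deg))
d = 0.0511828 nm
a = d * sqrt(h^2+k^2+l^2) = 0.0511828 * sqrt(5)
a = 0.1144 nm


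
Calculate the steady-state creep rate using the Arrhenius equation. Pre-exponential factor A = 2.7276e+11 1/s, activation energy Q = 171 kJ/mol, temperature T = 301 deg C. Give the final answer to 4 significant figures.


rate = A * exp(-Q / (R*T))
T = 301 + 273.15 = 574.15 K
rate = 2.7276e+11 * exp(-171e3 / (8.314 * 574.15))
rate = 7.553e-05 1/s


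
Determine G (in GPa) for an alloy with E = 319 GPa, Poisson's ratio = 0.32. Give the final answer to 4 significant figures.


G = E / (2*(1+nu))
G = 319 / (2*(1+0.32))
G = 120.8 GPa


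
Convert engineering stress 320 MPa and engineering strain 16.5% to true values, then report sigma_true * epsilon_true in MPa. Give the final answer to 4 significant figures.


sigma_true = sigma_eng * (1 + epsilon_eng)
sigma_true = 320 * (1 + 0.165) = 372.8 MPa
epsilon_true = ln(1 + epsilon_eng)
epsilon_true = ln(1 + 0.165) = 0.152721
sigma_true * epsilon_true = 372.8 * 0.152721 = 56.93 MPa


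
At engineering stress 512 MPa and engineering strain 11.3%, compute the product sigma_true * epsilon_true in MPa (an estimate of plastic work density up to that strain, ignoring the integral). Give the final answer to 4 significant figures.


sigma_true = sigma_eng * (1 + epsilon_eng)
sigma_true = 512 * (1 + 0.113) = 569.856 MPa
epsilon_true = ln(1 + epsilon_eng)
epsilon_true = ln(1 + 0.113) = 0.107059
sigma_true * epsilon_true = 569.856 * 0.107059 = 61.01 MPa


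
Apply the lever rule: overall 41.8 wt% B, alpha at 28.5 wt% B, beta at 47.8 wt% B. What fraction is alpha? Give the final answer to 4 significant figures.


f_alpha = (C_beta - C0) / (C_beta - C_alpha)
f_alpha = (47.8 - 41.8) / (47.8 - 28.5)
f_alpha = 0.3109


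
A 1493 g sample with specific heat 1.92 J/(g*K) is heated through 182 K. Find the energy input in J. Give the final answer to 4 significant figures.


Q = m * cp * dT
Q = 1493 * 1.92 * 182
Q = 521700 J


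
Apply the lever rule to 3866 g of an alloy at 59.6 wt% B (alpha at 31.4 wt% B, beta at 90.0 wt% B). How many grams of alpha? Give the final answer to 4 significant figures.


f_alpha = (C_beta - C0) / (C_beta - C_alpha)
f_alpha = (90.0 - 59.6) / (90.0 - 31.4) = 0.518771
m_alpha = f_alpha * m_total = 0.518771 * 3866 = 2006 g


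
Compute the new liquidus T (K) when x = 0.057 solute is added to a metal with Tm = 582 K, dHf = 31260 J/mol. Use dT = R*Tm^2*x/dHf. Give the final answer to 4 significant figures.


dT = R*Tm^2*x / dHf
dT = 8.314 * 582^2 * 0.057 / 31260
dT = 5.13502 K
T_new = 582 - 5.13502 = 576.9 K


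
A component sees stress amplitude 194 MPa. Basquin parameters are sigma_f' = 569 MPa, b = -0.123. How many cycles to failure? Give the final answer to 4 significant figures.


sigma_a = sigma_f' * (2*Nf)^b
2*Nf = (sigma_a / sigma_f')^(1/b)
2*Nf = (194 / 569)^(1/-0.123)
2*Nf = 6299.02
Nf = 3150 cycles


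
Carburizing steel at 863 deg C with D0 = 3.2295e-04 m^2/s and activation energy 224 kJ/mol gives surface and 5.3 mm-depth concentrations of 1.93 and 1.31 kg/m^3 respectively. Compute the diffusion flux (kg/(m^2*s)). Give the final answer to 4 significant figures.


Step 1: D = D0 * exp(-Qd/(R*T))
T = 863 + 273.15 = 1136.15 K
D = 3.2295e-04 * exp(-224e3 / (8.314 * 1136.15)) = 1.62306e-14 m^2/s
Step 2: J = D * (C1 - C2) / dx
J = 1.62306e-14 * (1.93 - 1.31) / 5.3e-03
J = 1.899e-12 kg/(m^2*s)


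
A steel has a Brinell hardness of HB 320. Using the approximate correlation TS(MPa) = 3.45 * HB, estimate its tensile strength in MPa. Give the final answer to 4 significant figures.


TS (MPa) = 3.45 * HB
TS = 3.45 * 320
TS = 1104 MPa


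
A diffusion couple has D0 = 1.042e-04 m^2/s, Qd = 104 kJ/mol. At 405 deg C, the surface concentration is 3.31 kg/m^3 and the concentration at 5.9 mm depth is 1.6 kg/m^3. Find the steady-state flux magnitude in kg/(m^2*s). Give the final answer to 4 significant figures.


Step 1: D = D0 * exp(-Qd/(R*T))
T = 405 + 273.15 = 678.15 K
D = 1.042e-04 * exp(-104e3 / (8.314 * 678.15)) = 1.01615e-12 m^2/s
Step 2: J = D * (C1 - C2) / dx
J = 1.01615e-12 * (3.31 - 1.6) / 5.9e-03
J = 2.945e-10 kg/(m^2*s)


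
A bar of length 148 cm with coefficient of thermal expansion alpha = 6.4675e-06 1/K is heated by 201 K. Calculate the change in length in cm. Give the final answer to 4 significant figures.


dL = L0 * alpha * dT
dL = 148 * 6.4675e-06 * 201
dL = 0.1924 cm


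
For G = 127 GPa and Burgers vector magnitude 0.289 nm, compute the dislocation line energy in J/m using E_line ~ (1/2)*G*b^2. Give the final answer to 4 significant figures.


E = G*b^2/2
b = 0.289 nm = 2.89e-10 m
G = 127 GPa = 1.27e+11 Pa
E = 0.5 * 1.27e+11 * (2.89e-10)^2
E = 5.304e-09 J/m


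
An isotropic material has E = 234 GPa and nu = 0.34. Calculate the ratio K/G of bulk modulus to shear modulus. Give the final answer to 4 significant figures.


G = E / (2*(1+nu))
G = 234 / (2*(1+0.34)) = 87.3134 GPa
K = E / (3*(1-2*nu))
K = 234 / (3*(1-2*0.34)) = 243.75 GPa
K/G = 243.75 / 87.3134 = 2.792


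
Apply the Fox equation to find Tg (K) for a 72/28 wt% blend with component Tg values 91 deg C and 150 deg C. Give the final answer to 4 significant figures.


1/Tg = w1/Tg1 + w2/Tg2 (in Kelvin)
Tg1 = 364.15 K, Tg2 = 423.15 K
1/Tg = 0.72/364.15 + 0.28/423.15
Tg = 378.9 K


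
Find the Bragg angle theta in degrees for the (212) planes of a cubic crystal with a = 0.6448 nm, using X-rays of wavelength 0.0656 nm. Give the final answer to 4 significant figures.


d = a / sqrt(h^2+k^2+l^2)
d = 0.6448 / sqrt(9) = 0.214933 nm
lambda = 2*d*sin(theta)  =>  sin(theta) = lambda / (2*d)
sin(theta) = 0.0656 / (2 * 0.214933) = 0.152605
theta = 8.778 deg


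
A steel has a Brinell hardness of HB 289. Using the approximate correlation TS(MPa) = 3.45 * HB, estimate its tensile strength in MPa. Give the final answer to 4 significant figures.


TS (MPa) = 3.45 * HB
TS = 3.45 * 289
TS = 997.1 MPa


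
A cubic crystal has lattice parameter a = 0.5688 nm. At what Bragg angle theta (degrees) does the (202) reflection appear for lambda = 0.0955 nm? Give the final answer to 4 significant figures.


d = a / sqrt(h^2+k^2+l^2)
d = 0.5688 / sqrt(8) = 0.201101 nm
lambda = 2*d*sin(theta)  =>  sin(theta) = lambda / (2*d)
sin(theta) = 0.0955 / (2 * 0.201101) = 0.237443
theta = 13.74 deg


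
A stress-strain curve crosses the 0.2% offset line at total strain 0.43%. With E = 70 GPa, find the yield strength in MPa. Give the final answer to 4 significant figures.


Offset strain = 0.002
Elastic strain at yield = total_strain - offset = 4.3e-03 - 0.002 = 2.3e-03
sigma_y = E * elastic_strain = 70000 * 2.3e-03
sigma_y = 161 MPa


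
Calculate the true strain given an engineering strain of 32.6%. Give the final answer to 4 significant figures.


epsilon_true = ln(1 + epsilon_eng)
epsilon_true = ln(1 + 0.326)
epsilon_true = 0.2822


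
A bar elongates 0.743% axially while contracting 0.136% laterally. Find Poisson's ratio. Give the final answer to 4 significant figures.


nu = -epsilon_lat / epsilon_axial
Lateral strain is contraction (negative), so using magnitudes:
nu = 0.136 / 0.743
nu = 0.183


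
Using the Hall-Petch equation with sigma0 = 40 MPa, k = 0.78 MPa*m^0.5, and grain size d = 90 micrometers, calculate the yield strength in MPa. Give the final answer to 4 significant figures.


sigma_y = sigma0 + k / sqrt(d)
d = 90 um = 9e-05 m
sigma_y = 40 + 0.78 / sqrt(9e-05)
sigma_y = 122.2 MPa


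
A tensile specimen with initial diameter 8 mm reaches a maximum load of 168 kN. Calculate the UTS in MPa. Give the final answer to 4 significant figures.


A0 = pi*(d/2)^2 = pi*(8/2)^2 = 50.2655 mm^2
UTS = F_max / A0 = 168*1000 / 50.2655
UTS = 3342 MPa


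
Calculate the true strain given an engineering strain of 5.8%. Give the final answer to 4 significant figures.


epsilon_true = ln(1 + epsilon_eng)
epsilon_true = ln(1 + 0.058)
epsilon_true = 0.05638


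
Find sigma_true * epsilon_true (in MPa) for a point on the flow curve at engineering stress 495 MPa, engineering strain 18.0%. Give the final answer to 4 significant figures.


sigma_true = sigma_eng * (1 + epsilon_eng)
sigma_true = 495 * (1 + 0.18) = 584.1 MPa
epsilon_true = ln(1 + epsilon_eng)
epsilon_true = ln(1 + 0.18) = 0.165514
sigma_true * epsilon_true = 584.1 * 0.165514 = 96.68 MPa


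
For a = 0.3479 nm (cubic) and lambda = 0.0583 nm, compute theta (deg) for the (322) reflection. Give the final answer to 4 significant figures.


d = a / sqrt(h^2+k^2+l^2)
d = 0.3479 / sqrt(17) = 0.0843781 nm
lambda = 2*d*sin(theta)  =>  sin(theta) = lambda / (2*d)
sin(theta) = 0.0583 / (2 * 0.0843781) = 0.345469
theta = 20.21 deg


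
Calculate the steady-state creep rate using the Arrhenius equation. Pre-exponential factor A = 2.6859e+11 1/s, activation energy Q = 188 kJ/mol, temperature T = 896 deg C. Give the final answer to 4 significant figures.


rate = A * exp(-Q / (R*T))
T = 896 + 273.15 = 1169.15 K
rate = 2.6859e+11 * exp(-188e3 / (8.314 * 1169.15))
rate = 1070 1/s


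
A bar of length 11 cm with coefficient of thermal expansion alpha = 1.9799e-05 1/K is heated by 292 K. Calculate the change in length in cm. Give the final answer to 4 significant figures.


dL = L0 * alpha * dT
dL = 11 * 1.9799e-05 * 292
dL = 0.06359 cm


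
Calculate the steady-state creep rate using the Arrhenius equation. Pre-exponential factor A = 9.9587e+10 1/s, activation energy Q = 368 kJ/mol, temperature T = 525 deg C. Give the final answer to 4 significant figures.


rate = A * exp(-Q / (R*T))
T = 525 + 273.15 = 798.15 K
rate = 9.9587e+10 * exp(-368e3 / (8.314 * 798.15))
rate = 8.198e-14 1/s


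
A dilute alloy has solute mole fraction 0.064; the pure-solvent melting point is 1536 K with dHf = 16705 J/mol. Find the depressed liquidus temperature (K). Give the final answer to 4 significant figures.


dT = R*Tm^2*x / dHf
dT = 8.314 * 1536^2 * 0.064 / 16705
dT = 75.1495 K
T_new = 1536 - 75.1495 = 1461 K


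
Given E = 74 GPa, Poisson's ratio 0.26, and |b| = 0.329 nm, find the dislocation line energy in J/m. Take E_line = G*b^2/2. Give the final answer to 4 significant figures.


Step 1: G = E / (2*(1+nu))
G = 74 / (2*(1+0.26)) = 29.3651 GPa = 2.93651e+10 Pa
Step 2: E_line = G*b^2/2
b = 0.329 nm = 3.29e-10 m
E_line = 0.5 * 2.93651e+10 * (3.29e-10)^2 = 1.589e-09 J/m


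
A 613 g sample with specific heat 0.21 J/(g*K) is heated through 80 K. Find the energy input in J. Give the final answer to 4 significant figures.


Q = m * cp * dT
Q = 613 * 0.21 * 80
Q = 10300 J


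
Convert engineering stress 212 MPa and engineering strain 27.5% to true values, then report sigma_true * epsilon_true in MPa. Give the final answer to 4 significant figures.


sigma_true = sigma_eng * (1 + epsilon_eng)
sigma_true = 212 * (1 + 0.275) = 270.3 MPa
epsilon_true = ln(1 + epsilon_eng)
epsilon_true = ln(1 + 0.275) = 0.242946
sigma_true * epsilon_true = 270.3 * 0.242946 = 65.67 MPa


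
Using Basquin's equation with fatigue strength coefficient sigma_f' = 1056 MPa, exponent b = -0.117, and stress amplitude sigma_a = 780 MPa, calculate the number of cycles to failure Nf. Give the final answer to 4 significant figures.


sigma_a = sigma_f' * (2*Nf)^b
2*Nf = (sigma_a / sigma_f')^(1/b)
2*Nf = (780 / 1056)^(1/-0.117)
2*Nf = 13.3206
Nf = 6.66 cycles


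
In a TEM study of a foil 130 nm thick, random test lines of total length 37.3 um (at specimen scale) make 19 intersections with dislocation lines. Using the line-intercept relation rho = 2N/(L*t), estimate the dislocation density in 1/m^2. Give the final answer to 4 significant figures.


rho = 2N / (L * t)
L = 37.3 um = 3.73e-05 m, t = 130 nm = 1.3e-07 m
rho = 2 * 19 / (3.73e-05 * 1.3e-07)
rho = 7.837e+12 1/m^2


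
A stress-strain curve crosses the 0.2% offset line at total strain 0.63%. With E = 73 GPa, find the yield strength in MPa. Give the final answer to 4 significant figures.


Offset strain = 0.002
Elastic strain at yield = total_strain - offset = 6.3e-03 - 0.002 = 4.3e-03
sigma_y = E * elastic_strain = 73000 * 4.3e-03
sigma_y = 313.9 MPa


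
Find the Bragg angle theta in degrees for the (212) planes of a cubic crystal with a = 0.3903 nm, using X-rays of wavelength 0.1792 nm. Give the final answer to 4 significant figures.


d = a / sqrt(h^2+k^2+l^2)
d = 0.3903 / sqrt(9) = 0.1301 nm
lambda = 2*d*sin(theta)  =>  sin(theta) = lambda / (2*d)
sin(theta) = 0.1792 / (2 * 0.1301) = 0.688701
theta = 43.53 deg


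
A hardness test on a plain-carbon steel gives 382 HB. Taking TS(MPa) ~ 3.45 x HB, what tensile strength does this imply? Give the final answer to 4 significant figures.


TS (MPa) = 3.45 * HB
TS = 3.45 * 382
TS = 1318 MPa


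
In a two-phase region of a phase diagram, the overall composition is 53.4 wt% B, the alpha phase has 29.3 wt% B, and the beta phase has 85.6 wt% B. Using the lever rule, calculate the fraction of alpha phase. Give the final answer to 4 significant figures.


f_alpha = (C_beta - C0) / (C_beta - C_alpha)
f_alpha = (85.6 - 53.4) / (85.6 - 29.3)
f_alpha = 0.5719


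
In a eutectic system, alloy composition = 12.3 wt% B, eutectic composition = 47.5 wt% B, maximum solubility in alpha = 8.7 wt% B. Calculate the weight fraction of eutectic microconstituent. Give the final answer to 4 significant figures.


f_primary = (C_e - C0) / (C_e - C_alpha_max)
f_primary = (47.5 - 12.3) / (47.5 - 8.7)
f_primary = 0.907216
f_eutectic = 1 - 0.907216 = 0.09278


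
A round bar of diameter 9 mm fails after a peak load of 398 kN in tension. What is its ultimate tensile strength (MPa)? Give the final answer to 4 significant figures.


A0 = pi*(d/2)^2 = pi*(9/2)^2 = 63.6173 mm^2
UTS = F_max / A0 = 398*1000 / 63.6173
UTS = 6256 MPa


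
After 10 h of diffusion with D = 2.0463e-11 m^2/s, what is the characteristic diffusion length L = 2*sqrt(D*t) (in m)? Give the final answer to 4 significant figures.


t = 10 hr = 36000 s
Diffusion length = 2*sqrt(D*t)
= 2*sqrt(2.0463e-11 * 36000)
= 1.717e-03 m


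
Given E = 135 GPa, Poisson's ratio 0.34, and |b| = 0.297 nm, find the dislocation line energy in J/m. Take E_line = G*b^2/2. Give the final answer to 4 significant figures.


Step 1: G = E / (2*(1+nu))
G = 135 / (2*(1+0.34)) = 50.3731 GPa = 5.03731e+10 Pa
Step 2: E_line = G*b^2/2
b = 0.297 nm = 2.97e-10 m
E_line = 0.5 * 5.03731e+10 * (2.97e-10)^2 = 2.222e-09 J/m


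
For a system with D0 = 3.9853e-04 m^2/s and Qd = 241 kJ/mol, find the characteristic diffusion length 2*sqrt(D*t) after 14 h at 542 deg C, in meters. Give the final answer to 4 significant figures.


Step 1: D = D0 * exp(-Qd/(R*T))
T = 815.15 K
D = 3.9853e-04 * exp(-241e3 / (8.314 * 815.15)) = 1.43441e-19 m^2/s
Step 2: L = 2*sqrt(D*t)
t = 14 h = 50400 s
L = 2*sqrt(1.43441e-19 * 50400) = 1.701e-07 m


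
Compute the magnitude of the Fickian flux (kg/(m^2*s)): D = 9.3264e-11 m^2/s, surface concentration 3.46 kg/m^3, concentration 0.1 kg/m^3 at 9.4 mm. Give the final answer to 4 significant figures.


J = -D * (dC/dx) = D * (C1 - C2) / dx
J = 9.3264e-11 * (3.46 - 0.1) / 9.4e-03
J = 3.334e-08 kg/(m^2*s)


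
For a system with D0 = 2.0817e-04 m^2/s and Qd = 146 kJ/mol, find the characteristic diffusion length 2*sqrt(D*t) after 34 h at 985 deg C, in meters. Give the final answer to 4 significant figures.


Step 1: D = D0 * exp(-Qd/(R*T))
T = 1258.15 K
D = 2.0817e-04 * exp(-146e3 / (8.314 * 1258.15)) = 1.80599e-10 m^2/s
Step 2: L = 2*sqrt(D*t)
t = 34 h = 122400 s
L = 2*sqrt(1.80599e-10 * 122400) = 9.403e-03 m


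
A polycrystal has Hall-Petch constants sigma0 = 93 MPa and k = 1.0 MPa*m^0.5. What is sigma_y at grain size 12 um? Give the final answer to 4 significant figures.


sigma_y = sigma0 + k / sqrt(d)
d = 12 um = 1.2e-05 m
sigma_y = 93 + 1.0 / sqrt(1.2e-05)
sigma_y = 381.7 MPa


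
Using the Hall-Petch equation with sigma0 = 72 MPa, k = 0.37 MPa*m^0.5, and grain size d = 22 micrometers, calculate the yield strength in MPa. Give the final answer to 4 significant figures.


sigma_y = sigma0 + k / sqrt(d)
d = 22 um = 2.2e-05 m
sigma_y = 72 + 0.37 / sqrt(2.2e-05)
sigma_y = 150.9 MPa


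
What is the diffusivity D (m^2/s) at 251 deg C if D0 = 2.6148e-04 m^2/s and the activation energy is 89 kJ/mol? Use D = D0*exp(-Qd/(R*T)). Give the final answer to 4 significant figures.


D = D0 * exp(-Qd / (R*T))
T = 524.15 K
D = 2.6148e-04 * exp(-89e3 / (8.314 * 524.15))
D = 3.53e-13 m^2/s


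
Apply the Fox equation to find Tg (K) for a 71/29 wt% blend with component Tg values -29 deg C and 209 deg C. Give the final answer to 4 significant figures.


1/Tg = w1/Tg1 + w2/Tg2 (in Kelvin)
Tg1 = 244.15 K, Tg2 = 482.15 K
1/Tg = 0.71/244.15 + 0.29/482.15
Tg = 284.9 K


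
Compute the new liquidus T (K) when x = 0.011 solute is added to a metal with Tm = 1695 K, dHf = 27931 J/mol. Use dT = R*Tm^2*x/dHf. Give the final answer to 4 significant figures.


dT = R*Tm^2*x / dHf
dT = 8.314 * 1695^2 * 0.011 / 27931
dT = 9.4071 K
T_new = 1695 - 9.4071 = 1686 K


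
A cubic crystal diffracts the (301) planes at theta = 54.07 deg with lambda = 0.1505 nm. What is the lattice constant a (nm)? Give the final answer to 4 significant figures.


d = lambda / (2*sin(theta))
d = 0.1505 / (2*sin(54.07 deg))
d = 0.0929317 nm
a = d * sqrt(h^2+k^2+l^2) = 0.0929317 * sqrt(10)
a = 0.2939 nm


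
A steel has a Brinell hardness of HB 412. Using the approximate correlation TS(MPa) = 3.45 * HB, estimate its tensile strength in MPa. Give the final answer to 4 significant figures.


TS (MPa) = 3.45 * HB
TS = 3.45 * 412
TS = 1421 MPa


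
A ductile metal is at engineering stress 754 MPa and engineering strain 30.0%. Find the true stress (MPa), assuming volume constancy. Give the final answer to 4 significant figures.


sigma_true = sigma_eng * (1 + epsilon_eng)
sigma_true = 754 * (1 + 0.3)
sigma_true = 980.2 MPa


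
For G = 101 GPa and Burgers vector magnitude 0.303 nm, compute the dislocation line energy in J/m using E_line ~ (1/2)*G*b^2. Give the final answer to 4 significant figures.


E = G*b^2/2
b = 0.303 nm = 3.03e-10 m
G = 101 GPa = 1.01e+11 Pa
E = 0.5 * 1.01e+11 * (3.03e-10)^2
E = 4.636e-09 J/m


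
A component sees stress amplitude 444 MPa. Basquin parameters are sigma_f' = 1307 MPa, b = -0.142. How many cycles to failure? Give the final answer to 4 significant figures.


sigma_a = sigma_f' * (2*Nf)^b
2*Nf = (sigma_a / sigma_f')^(1/b)
2*Nf = (444 / 1307)^(1/-0.142)
2*Nf = 2004.75
Nf = 1002 cycles


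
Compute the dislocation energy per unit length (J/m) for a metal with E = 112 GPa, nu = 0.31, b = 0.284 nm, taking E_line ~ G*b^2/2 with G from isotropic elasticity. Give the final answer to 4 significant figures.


Step 1: G = E / (2*(1+nu))
G = 112 / (2*(1+0.31)) = 42.7481 GPa = 4.27481e+10 Pa
Step 2: E_line = G*b^2/2
b = 0.284 nm = 2.84e-10 m
E_line = 0.5 * 4.27481e+10 * (2.84e-10)^2 = 1.724e-09 J/m


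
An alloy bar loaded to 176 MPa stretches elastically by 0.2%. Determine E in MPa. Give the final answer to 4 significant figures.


E = sigma / epsilon
epsilon = 0.2% = 2e-03
E = 176 / 2e-03
E = 88000 MPa


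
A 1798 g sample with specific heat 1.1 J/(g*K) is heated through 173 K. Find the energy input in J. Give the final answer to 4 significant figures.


Q = m * cp * dT
Q = 1798 * 1.1 * 173
Q = 342200 J


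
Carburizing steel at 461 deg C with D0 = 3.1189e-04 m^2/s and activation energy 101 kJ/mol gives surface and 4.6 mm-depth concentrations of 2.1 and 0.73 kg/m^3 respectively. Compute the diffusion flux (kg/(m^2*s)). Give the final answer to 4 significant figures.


Step 1: D = D0 * exp(-Qd/(R*T))
T = 461 + 273.15 = 734.15 K
D = 3.1189e-04 * exp(-101e3 / (8.314 * 734.15)) = 2.03053e-11 m^2/s
Step 2: J = D * (C1 - C2) / dx
J = 2.03053e-11 * (2.1 - 0.73) / 4.6e-03
J = 6.047e-09 kg/(m^2*s)


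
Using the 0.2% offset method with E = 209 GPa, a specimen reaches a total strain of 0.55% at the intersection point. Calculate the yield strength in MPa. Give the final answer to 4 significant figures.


Offset strain = 0.002
Elastic strain at yield = total_strain - offset = 5.5e-03 - 0.002 = 3.5e-03
sigma_y = E * elastic_strain = 209000 * 3.5e-03
sigma_y = 731.5 MPa


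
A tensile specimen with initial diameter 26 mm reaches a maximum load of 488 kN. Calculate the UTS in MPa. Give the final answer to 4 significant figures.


A0 = pi*(d/2)^2 = pi*(26/2)^2 = 530.929 mm^2
UTS = F_max / A0 = 488*1000 / 530.929
UTS = 919.1 MPa


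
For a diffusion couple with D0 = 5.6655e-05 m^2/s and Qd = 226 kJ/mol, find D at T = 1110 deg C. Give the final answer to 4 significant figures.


D = D0 * exp(-Qd / (R*T))
T = 1383.15 K
D = 5.6655e-05 * exp(-226e3 / (8.314 * 1383.15))
D = 1.652e-13 m^2/s


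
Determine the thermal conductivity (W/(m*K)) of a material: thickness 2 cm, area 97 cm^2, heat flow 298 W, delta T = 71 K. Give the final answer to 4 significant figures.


k = Q*L / (A*dT)
L = 0.02 m, A = 9.7e-03 m^2
k = 298 * 0.02 / (9.7e-03 * 71)
k = 8.654 W/(m*K)


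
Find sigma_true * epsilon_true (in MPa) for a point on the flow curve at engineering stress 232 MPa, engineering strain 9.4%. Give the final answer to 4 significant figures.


sigma_true = sigma_eng * (1 + epsilon_eng)
sigma_true = 232 * (1 + 0.094) = 253.808 MPa
epsilon_true = ln(1 + epsilon_eng)
epsilon_true = ln(1 + 0.094) = 0.0898407
sigma_true * epsilon_true = 253.808 * 0.0898407 = 22.8 MPa
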